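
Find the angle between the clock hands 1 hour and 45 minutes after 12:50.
First find the time 1 hour and 45 minutes after 12:50.
Total minutes: 12 x 60 + 50 + 1 x 60 + 45 = 875.
875 mod 720 = 155 minutes = 2:35.
Now compute the angle at 2:35:
Hour hand: 2 x 30 + 35 x 0.5 = 77.5 degrees
Minute hand: 35 x 6 = 210 degrees
Difference: |77.5 - 210| = 132.5 degrees
The angle is 132.5 degrees

Final answer: 132.5 degrees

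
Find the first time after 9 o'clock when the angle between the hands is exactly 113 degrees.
At t minutes past 9:00, the hour hand is at 30 x 9 + 0.5t degrees and the minute hand is at 6t degrees.
The smaller angle between them is 113 degrees when |30H - 5.5t| = 113 or |30H - 5.5t| = 247.
With H = 9, solve 30 x 9 - 5.5t = +/- target for each target:
  t = (30 x 9 - 113) / 5.5 = 28.55
  t = (30 x 9 + 113) / 5.5 = 69.64 (outside (0, 60))
  t = (30 x 9 - 247) / 5.5 = 4.18
  t = (30 x 9 + 247) / 5.5 = 94 (outside (0, 60))
Valid solutions in (0, 60): {4.18, 28.55} minutes.
The first occurrence is t = 4.18 minutes.
The hands form a 113-degree angle at 4.18 minutes past 9:00.

Final answer: 4.18 minutes past 9:00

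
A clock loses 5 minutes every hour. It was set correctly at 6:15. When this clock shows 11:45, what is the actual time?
For every 60 true minutes, the faulty clock advances 55 minutes, so 1 faulty-clock minute corresponds to 60/55 true minutes.
From 6:15 to 11:45 on the faulty dial is 330 minutes.
True elapsed: 330 x 60/55 = 360 minutes = 6 hours.
True time: 6:15 + 6 hours = 12:15.

Final answer: 12:15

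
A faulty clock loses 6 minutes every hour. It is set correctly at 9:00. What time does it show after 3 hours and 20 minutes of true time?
For every 60 true minutes, the faulty clock advances 60 - 6 = 54 minutes.
True elapsed: 3 hours and 20 minutes = 200 minutes.
Faulty clock advances: 200 x 54/60 = 180 minutes (drift: 20 minutes behind).
Shown time: 9:00 + 180 minutes = 12:00.

Final answer: 12:00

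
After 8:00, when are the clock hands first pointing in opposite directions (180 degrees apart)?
For hands to be 180 degrees apart: |30H - 5.5t| = 180
With H = 8: t = (30 x 8 + 180)/5.5 = 76.36 or t = (30 x 8 - 180)/5.5 = 10.91
First valid solution (0 < t < 60): t = 10.91 minutes
The hands are opposite at 10.91 minutes past 8:00.

Final answer: 10.91 minutes past 8:00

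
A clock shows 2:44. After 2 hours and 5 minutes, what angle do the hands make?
First find the time 2 hours and 5 minutes after 2:44.
Total minutes: 2 x 60 + 44 + 2 x 60 + 5 = 289.
289 mod 720 = 289 minutes = 4:49.
Now compute the angle at 4:49:
Hour hand: 4 x 30 + 49 x 0.5 = 144.5 degrees
Minute hand: 49 x 6 = 294 degrees
Difference: |144.5 - 294| = 149.5 degrees
The angle is 149.5 degrees

Final answer: 149.5 degrees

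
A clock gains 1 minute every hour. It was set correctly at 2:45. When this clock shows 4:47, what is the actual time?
For every 60 true minutes, the faulty clock advances 61 minutes, so 1 faulty-clock minute corresponds to 60/61 true minutes.
From 2:45 to 4:47 on the faulty dial is 122 minutes.
True elapsed: 122 x 60/61 = 120 minutes = 2 hours.
True time: 2:45 + 2 hours = 4:45.

Final answer: 4:45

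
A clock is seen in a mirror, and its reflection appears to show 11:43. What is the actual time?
Reflection across the vertical (12-6) axis maps a hand at angle A degrees to (360 - A) degrees, which sends a reading of T minutes past 12:00 to (720 - T) minutes past 12:00.
Mirror reads 11:43 = 703 minutes past 12:00.
Actual time: (720 - 703) mod 720 = 17 minutes = 12:17.

Final answer: 12:17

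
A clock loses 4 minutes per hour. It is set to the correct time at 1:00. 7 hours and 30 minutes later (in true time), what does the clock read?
For every 60 true minutes, the faulty clock advances 60 - 4 = 56 minutes.
True elapsed: 7 hours and 30 minutes = 450 minutes.
Faulty clock advances: 450 x 56/60 = 420 minutes (drift: 30 minutes behind).
Shown time: 1:00 + 420 minutes = 8:00.

Final answer: 8:00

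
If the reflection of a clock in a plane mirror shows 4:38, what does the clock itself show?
Reflection across the vertical (12-6) axis maps a hand at angle A degrees to (360 - A) degrees, which sends a reading of T minutes past 12:00 to (720 - T) minutes past 12:00.
Mirror reads 4:38 = 278 minutes past 12:00.
Actual time: (720 - 278) mod 720 = 442 minutes = 7:22.

Final answer: 7:22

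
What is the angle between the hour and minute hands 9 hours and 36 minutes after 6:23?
First find the time 9 hours and 36 minutes after 6:23.
Total minutes: 6 x 60 + 23 + 9 x 60 + 36 = 959.
959 mod 720 = 239 minutes = 3:59.
Now compute the angle at 3:59:
Hour hand: 3 x 30 + 59 x 0.5 = 119.5 degrees
Minute hand: 59 x 6 = 354 degrees
Difference: |119.5 - 354| = 234.5 degrees
Smaller angle: 360 - 234.5 = 125.5 degrees

Final answer: 125.5 degrees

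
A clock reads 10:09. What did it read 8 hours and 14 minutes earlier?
Starting time: 10:09 = 609 total minutes past 12:00
Subtracting: 8 hours and 14 minutes = 494 minutes
609 - 494 = 115 minutes
= 1 hour and 55 minutes past 12:00 = 1:55

Final answer: 1:55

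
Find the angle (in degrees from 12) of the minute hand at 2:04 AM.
The minute hand moves 6 degrees per minute.
At 2:04: 4 x 6 = 24 degrees

Final answer: 24 degrees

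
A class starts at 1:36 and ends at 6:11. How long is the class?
From 1:36 to 6:11:
(6 x 60 + 11) - (1 x 60 + 36) = 371 - 96 = 275 minutes
= 4 hours and 35 minutes

Final answer: 4 hours and 35 minutes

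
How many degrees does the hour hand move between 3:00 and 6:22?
The hour hand moves 0.5 degrees per minute.
Time elapsed: 6:22 - 3:00 = 202 minutes
Angular displacement: 202 x 0.5 = 101 degrees

Final answer: 101 degrees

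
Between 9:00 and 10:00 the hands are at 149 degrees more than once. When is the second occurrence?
At t minutes past 9:00, the hour hand is at 30 x 9 + 0.5t degrees and the minute hand is at 6t degrees.
The smaller angle between them is 149 degrees when |30H - 5.5t| = 149 or |30H - 5.5t| = 211.
With H = 9, solve 30 x 9 - 5.5t = +/- target for each target:
  t = (30 x 9 - 149) / 5.5 = 22
  t = (30 x 9 + 149) / 5.5 = 76.18 (outside (0, 60))
  t = (30 x 9 - 211) / 5.5 = 10.73
  t = (30 x 9 + 211) / 5.5 = 87.45 (outside (0, 60))
Valid solutions in (0, 60): {10.73, 22} minutes.
The second occurrence is t = 22 minutes.
The hands form a 149-degree angle at 22 minutes past 9:00.

Final answer: 22 minutes past 9:00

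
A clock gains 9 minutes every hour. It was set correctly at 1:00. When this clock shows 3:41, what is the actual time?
For every 60 true minutes, the faulty clock advances 69 minutes, so 1 faulty-clock minute corresponds to 60/69 true minutes.
From 1:00 to 3:41 on the faulty dial is 161 minutes.
True elapsed: 161 x 60/69 = 140 minutes = 2 hours and 20 minutes.
True time: 1:00 + 2 hours and 20 minutes = 3:20.

Final answer: 3:20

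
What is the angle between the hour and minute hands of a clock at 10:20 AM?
Hour hand position: 10 x 30 + 20 x 0.5 = 310 degrees
Minute hand position: 20 x 6 = 120 degrees
Difference: |310 - 120| = 190 degrees
Since 190 > 180, the smaller angle is 360 - 190 = 170 degrees

Final answer: 170 degrees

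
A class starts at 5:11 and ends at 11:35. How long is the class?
From 5:11 to 11:35:
(11 x 60 + 35) - (5 x 60 + 11) = 695 - 311 = 384 minutes
= 6 hours and 24 minutes

Final answer: 6 hours and 24 minutes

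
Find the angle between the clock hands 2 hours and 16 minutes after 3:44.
First find the time 2 hours and 16 minutes after 3:44.
Total minutes: 3 x 60 + 44 + 2 x 60 + 16 = 360.
360 mod 720 = 360 minutes = 6:00.
Now compute the angle at 6:00:
Hour hand: 6 x 30 + 0 x 0.5 = 180 degrees
Minute hand: 0 x 6 = 0 degrees
Difference: |180 - 0| = 180 degrees
The angle is 180 degrees

Final answer: 180 degrees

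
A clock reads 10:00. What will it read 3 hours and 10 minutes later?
Starting time: 10:00
Adding 10 minutes to 0 minutes: 0 + 10 = 10 minutes
Adding 3 hours: 10 + 3 = 13 - 12 = 1
Final time: 1:10

Final answer: 1:10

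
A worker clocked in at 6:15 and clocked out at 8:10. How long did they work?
From 6:15 to 8:10:
(8 x 60 + 10) - (6 x 60 + 15) = 490 - 375 = 115 minutes
= 1 hour and 55 minutes

Final answer: 1 hour and 55 minutes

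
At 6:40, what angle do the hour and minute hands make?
Hour hand position: 6 x 30 + 40 x 0.5 = 200 degrees
Minute hand position: 40 x 6 = 240 degrees
Difference: |200 - 240| = 40 degrees
The angle between the hands is 40 degrees

Final answer: 40 degrees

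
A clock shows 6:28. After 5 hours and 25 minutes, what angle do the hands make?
First find the time 5 hours and 25 minutes after 6:28.
Total minutes: 6 x 60 + 28 + 5 x 60 + 25 = 713.
713 mod 720 = 713 minutes = 11:53.
Now compute the angle at 11:53:
Hour hand: 11 x 30 + 53 x 0.5 = 356.5 degrees
Minute hand: 53 x 6 = 318 degrees
Difference: |356.5 - 318| = 38.5 degrees
The angle is 38.5 degrees

Final answer: 38.5 degrees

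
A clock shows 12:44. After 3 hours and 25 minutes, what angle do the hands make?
First find the time 3 hours and 25 minutes after 12:44.
Total minutes: 12 x 60 + 44 + 3 x 60 + 25 = 969.
969 mod 720 = 249 minutes = 4:09.
Now compute the angle at 4:09:
Hour hand: 4 x 30 + 9 x 0.5 = 124.5 degrees
Minute hand: 9 x 6 = 54 degrees
Difference: |124.5 - 54| = 70.5 degrees
The angle is 70.5 degrees

Final answer: 70.5 degrees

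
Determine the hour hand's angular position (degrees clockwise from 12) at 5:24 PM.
The hour hand moves 30 degrees per hour and 0.5 degrees per minute.
At 5:24: (5) x 30 + 24 x 0.5 = 150 + 12 = 162 degrees

Final answer: 162 degrees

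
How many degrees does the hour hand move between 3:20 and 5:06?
The hour hand moves 0.5 degrees per minute.
Time elapsed: 5:06 - 3:20 = 106 minutes
Angular displacement: 106 x 0.5 = 53 degrees

Final answer: 53 degrees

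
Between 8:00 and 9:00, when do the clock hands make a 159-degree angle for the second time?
At t minutes past 8:00, the hour hand is at 30 x 8 + 0.5t degrees and the minute hand is at 6t degrees.
The smaller angle between them is 159 degrees when |30H - 5.5t| = 159 or |30H - 5.5t| = 201.
With H = 8, solve 30 x 8 - 5.5t = +/- target for each target:
  t = (30 x 8 - 159) / 5.5 = 14.73
  t = (30 x 8 + 159) / 5.5 = 72.55 (outside (0, 60))
  t = (30 x 8 - 201) / 5.5 = 7.09
  t = (30 x 8 + 201) / 5.5 = 80.18 (outside (0, 60))
Valid solutions in (0, 60): {7.09, 14.73} minutes.
The second occurrence is t = 14.73 minutes.
The hands form a 159-degree angle at 14.73 minutes past 8:00.

Final answer: 14.73 minutes past 8:00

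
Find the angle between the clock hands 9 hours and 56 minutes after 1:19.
First find the time 9 hours and 56 minutes after 1:19.
Total minutes: 1 x 60 + 19 + 9 x 60 + 56 = 675.
675 mod 720 = 675 minutes = 11:15.
Now compute the angle at 11:15:
Hour hand: 11 x 30 + 15 x 0.5 = 337.5 degrees
Minute hand: 15 x 6 = 90 degrees
Difference: |337.5 - 90| = 247.5 degrees
Smaller angle: 360 - 247.5 = 112.5 degrees

Final answer: 112.5 degrees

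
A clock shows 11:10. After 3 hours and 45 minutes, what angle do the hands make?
First find the time 3 hours and 45 minutes after 11:10.
Total minutes: 11 x 60 + 10 + 3 x 60 + 45 = 895.
895 mod 720 = 175 minutes = 2:55.
Now compute the angle at 2:55:
Hour hand: 2 x 30 + 55 x 0.5 = 87.5 degrees
Minute hand: 55 x 6 = 330 degrees
Difference: |87.5 - 330| = 242.5 degrees
Smaller angle: 360 - 242.5 = 117.5 degrees

Final answer: 117.5 degrees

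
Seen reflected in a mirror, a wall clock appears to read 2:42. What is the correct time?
Reflection across the vertical (12-6) axis maps a hand at angle A degrees to (360 - A) degrees, which sends a reading of T minutes past 12:00 to (720 - T) minutes past 12:00.
Mirror reads 2:42 = 162 minutes past 12:00.
Actual time: (720 - 162) mod 720 = 558 minutes = 9:18.

Final answer: 9:18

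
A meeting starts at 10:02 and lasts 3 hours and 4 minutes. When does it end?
Starting time: 10:02
Adding 4 minutes to 2 minutes: 2 + 4 = 6 minutes
Adding 3 hours: 10 + 3 = 13 - 12 = 1
Final time: 1:06

Final answer: 1:06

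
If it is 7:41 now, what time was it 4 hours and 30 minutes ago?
Starting time: 7:41 = 461 total minutes past 12:00
Subtracting: 4 hours and 30 minutes = 270 minutes
461 - 270 = 191 minutes
= 3 hours and 11 minutes past 12:00 = 3:11

Final answer: 3:11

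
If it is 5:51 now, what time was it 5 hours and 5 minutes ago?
Starting time: 5:51 = 351 total minutes past 12:00
Subtracting: 5 hours and 5 minutes = 305 minutes
351 - 305 = 46 minutes
= 46 minutes past 12:00 = 12:46

Final answer: 12:46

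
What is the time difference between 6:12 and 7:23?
From 6:12 to 7:23:
(7 x 60 + 23) - (6 x 60 + 12) = 443 - 372 = 71 minutes
= 1 hour and 11 minutes

Final answer: 1 hour and 11 minutes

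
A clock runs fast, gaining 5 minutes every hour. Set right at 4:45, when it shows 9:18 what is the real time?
For every 60 true minutes, the faulty clock advances 65 minutes, so 1 faulty-clock minute corresponds to 60/65 true minutes.
From 4:45 to 9:18 on the faulty dial is 273 minutes.
True elapsed: 273 x 60/65 = 252 minutes = 4 hours and 12 minutes.
True time: 4:45 + 4 hours and 12 minutes = 8:57.

Final answer: 8:57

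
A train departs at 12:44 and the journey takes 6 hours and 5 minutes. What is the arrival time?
Starting time: 12:44
Adding 5 minutes to 44 minutes: 44 + 5 = 49 minutes
Adding 6 hours: 12 + 6 = 18 - 12 = 6
Final time: 6:49

Final answer: 6:49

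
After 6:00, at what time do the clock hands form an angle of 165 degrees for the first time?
At t minutes past 6:00, the hour hand is at 30 x 6 + 0.5t degrees and the minute hand is at 6t degrees.
The smaller angle between them is 165 degrees when |30H - 5.5t| = 165 or |30H - 5.5t| = 195.
With H = 6, solve 30 x 6 - 5.5t = +/- target for each target:
  t = (30 x 6 - 165) / 5.5 = 2.73
  t = (30 x 6 + 165) / 5.5 = 62.73 (outside (0, 60))
  t = (30 x 6 - 195) / 5.5 = -2.73 (outside (0, 60))
  t = (30 x 6 + 195) / 5.5 = 68.18 (outside (0, 60))
Valid solutions in (0, 60): {2.73} minutes.
The first occurrence is t = 2.73 minutes.
The hands form a 165-degree angle at 2.73 minutes past 6:00.

Final answer: 2.73 minutes past 6:00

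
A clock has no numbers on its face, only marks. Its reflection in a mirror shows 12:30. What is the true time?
Reflection across the vertical (12-6) axis maps a hand at angle A degrees to (360 - A) degrees, which sends a reading of T minutes past 12:00 to (720 - T) minutes past 12:00.
Mirror reads 12:30 = 30 minutes past 12:00.
Actual time: (720 - 30) mod 720 = 690 minutes = 11:30.

Final answer: 11:30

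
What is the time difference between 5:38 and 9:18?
From 5:38 to 9:18:
(9 x 60 + 18) - (5 x 60 + 38) = 558 - 338 = 220 minutes
= 3 hours and 40 minutes

Final answer: 3 hours and 40 minutes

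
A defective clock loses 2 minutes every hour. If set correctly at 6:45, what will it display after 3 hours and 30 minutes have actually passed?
For every 60 true minutes, the faulty clock advances 60 - 2 = 58 minutes.
True elapsed: 3 hours and 30 minutes = 210 minutes.
Faulty clock advances: 210 x 58/60 = 203 minutes (drift: 7 minutes behind).
Shown time: 6:45 + 203 minutes = 10:08.

Final answer: 10:08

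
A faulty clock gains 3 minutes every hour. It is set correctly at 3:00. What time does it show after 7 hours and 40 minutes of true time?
For every 60 true minutes, the faulty clock advances 60 + 3 = 63 minutes.
True elapsed: 7 hours and 40 minutes = 460 minutes.
Faulty clock advances: 460 x 63/60 = 483 minutes (drift: 23 minutes ahead).
Shown time: 3:00 + 483 minutes = 11:03.

Final answer: 11:03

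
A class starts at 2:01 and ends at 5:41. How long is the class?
From 2:01 to 5:41:
(5 x 60 + 41) - (2 x 60 + 1) = 341 - 121 = 220 minutes
= 3 hours and 40 minutes

Final answer: 3 hours and 40 minutes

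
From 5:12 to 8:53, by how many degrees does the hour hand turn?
The hour hand moves 0.5 degrees per minute.
Time elapsed: 8:53 - 5:12 = 221 minutes
Angular displacement: 221 x 0.5 = 110.5 degrees

Final answer: 110.5 degrees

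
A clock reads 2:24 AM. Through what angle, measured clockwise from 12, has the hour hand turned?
The hour hand moves 30 degrees per hour and 0.5 degrees per minute.
At 2:24: (2) x 30 + 24 x 0.5 = 60 + 12 = 72 degrees

Final answer: 72 degrees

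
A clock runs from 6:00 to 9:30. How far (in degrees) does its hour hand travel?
The hour hand moves 0.5 degrees per minute.
Time elapsed: 9:30 - 6:00 = 210 minutes
Angular displacement: 210 x 0.5 = 105 degrees

Final answer: 105 degrees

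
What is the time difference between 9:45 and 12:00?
From 9:45 to 12:00:
(12 x 60 + 0) - (9 x 60 + 45) = 720 - 585 = 135 minutes
= 2 hours and 15 minutes

Final answer: 2 hours and 15 minutes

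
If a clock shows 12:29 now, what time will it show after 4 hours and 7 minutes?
Starting time: 12:29
Adding 7 minutes to 29 minutes: 29 + 7 = 36 minutes
Adding 4 hours: 12 + 4 = 16 - 12 = 4
Final time: 4:36

Final answer: 4:36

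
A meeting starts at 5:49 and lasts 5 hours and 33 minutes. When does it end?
Starting time: 5:49
Adding 33 minutes to 49 minutes: 49 + 33 = 82 minutes = 1 hour and 22 minutes
Adding 5 hours: 5 + 5 + 1 (carry) = 11
Final time: 11:22

Final answer: 11:22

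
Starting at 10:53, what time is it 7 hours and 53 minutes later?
Starting time: 10:53
Adding 53 minutes to 53 minutes: 53 + 53 = 106 minutes = 1 hour and 46 minutes
Adding 7 hours: 10 + 7 + 1 (carry) = 18 - 12 = 6
Final time: 6:46

Final answer: 6:46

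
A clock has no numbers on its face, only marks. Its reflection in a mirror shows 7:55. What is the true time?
Reflection across the vertical (12-6) axis maps a hand at angle A degrees to (360 - A) degrees, which sends a reading of T minutes past 12:00 to (720 - T) minutes past 12:00.
Mirror reads 7:55 = 475 minutes past 12:00.
Actual time: (720 - 475) mod 720 = 245 minutes = 4:05.

Final answer: 4:05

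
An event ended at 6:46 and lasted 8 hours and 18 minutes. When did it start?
Starting time: 6:46 = 406 total minutes past 12:00
Subtracting: 8 hours and 18 minutes = 498 minutes
406 - 498 = -92 (negative, add 12 hours = 720) = 628 minutes
= 10 hours and 28 minutes past 12:00 = 10:28

Final answer: 10:28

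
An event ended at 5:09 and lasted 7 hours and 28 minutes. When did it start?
Starting time: 5:09 = 309 total minutes past 12:00
Subtracting: 7 hours and 28 minutes = 448 minutes
309 - 448 = -139 (negative, add 12 hours = 720) = 581 minutes
= 9 hours and 41 minutes past 12:00 = 9:41

Final answer: 9:41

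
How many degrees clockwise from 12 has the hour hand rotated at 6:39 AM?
The hour hand moves 30 degrees per hour and 0.5 degrees per minute.
At 6:39: (6) x 30 + 39 x 0.5 = 180 + 19.5 = 199.5 degrees

Final answer: 199.5 degrees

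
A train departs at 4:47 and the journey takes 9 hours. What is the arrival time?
Starting time: 4:47
Adding 0 minutes to 47 minutes: 47 + 0 = 47 minutes
Adding 9 hours: 4 + 9 = 13 - 12 = 1
Final time: 1:47

Final answer: 1:47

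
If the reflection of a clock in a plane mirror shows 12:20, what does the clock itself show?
Reflection across the vertical (12-6) axis maps a hand at angle A degrees to (360 - A) degrees, which sends a reading of T minutes past 12:00 to (720 - T) minutes past 12:00.
Mirror reads 12:20 = 20 minutes past 12:00.
Actual time: (720 - 20) mod 720 = 700 minutes = 11:40.

Final answer: 11:40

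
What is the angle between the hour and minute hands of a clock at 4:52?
Hour hand position: 4 x 30 + 52 x 0.5 = 146 degrees
Minute hand position: 52 x 6 = 312 degrees
Difference: |146 - 312| = 166 degrees
The angle between the hands is 166 degrees

Final answer: 166 degrees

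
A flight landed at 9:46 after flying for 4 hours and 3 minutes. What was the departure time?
Starting time: 9:46 = 586 total minutes past 12:00
Subtracting: 4 hours and 3 minutes = 243 minutes
586 - 243 = 343 minutes
= 5 hours and 43 minutes past 12:00 = 5:43

Final answer: 5:43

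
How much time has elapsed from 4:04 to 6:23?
From 4:04 to 6:23:
(6 x 60 + 23) - (4 x 60 + 4) = 383 - 244 = 139 minutes
= 2 hours and 19 minutes

Final answer: 2 hours and 19 minutes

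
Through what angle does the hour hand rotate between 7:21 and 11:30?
The hour hand moves 0.5 degrees per minute.
Time elapsed: 11:30 - 7:21 = 249 minutes
Angular displacement: 249 x 0.5 = 124.5 degrees

Final answer: 124.5 degrees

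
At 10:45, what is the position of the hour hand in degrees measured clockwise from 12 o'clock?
The hour hand moves 30 degrees per hour and 0.5 degrees per minute.
At 10:45: (10) x 30 + 45 x 0.5 = 300 + 22.5 = 322.5 degrees

Final answer: 322.5 degrees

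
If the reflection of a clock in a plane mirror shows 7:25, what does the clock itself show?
Reflection across the vertical (12-6) axis maps a hand at angle A degrees to (360 - A) degrees, which sends a reading of T minutes past 12:00 to (720 - T) minutes past 12:00.
Mirror reads 7:25 = 445 minutes past 12:00.
Actual time: (720 - 445) mod 720 = 275 minutes = 4:35.

Final answer: 4:35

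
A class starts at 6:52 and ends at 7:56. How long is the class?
From 6:52 to 7:56:
(7 x 60 + 56) - (6 x 60 + 52) = 476 - 412 = 64 minutes
= 1 hour and 4 minutes

Final answer: 1 hour and 4 minutes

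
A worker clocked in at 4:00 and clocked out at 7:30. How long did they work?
From 4:00 to 7:30:
(7 x 60 + 30) - (4 x 60 + 0) = 450 - 240 = 210 minutes
= 3 hours and 30 minutes

Final answer: 3 hours and 30 minutes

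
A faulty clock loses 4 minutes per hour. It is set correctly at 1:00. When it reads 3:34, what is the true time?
For every 60 true minutes, the faulty clock advances 56 minutes, so 1 faulty-clock minute corresponds to 60/56 true minutes.
From 1:00 to 3:34 on the faulty dial is 154 minutes.
True elapsed: 154 x 60/56 = 165 minutes = 2 hours and 45 minutes.
True time: 1:00 + 2 hours and 45 minutes = 3:45.

Final answer: 3:45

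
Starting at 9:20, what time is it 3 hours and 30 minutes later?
Starting time: 9:20
Adding 30 minutes to 20 minutes: 20 + 30 = 50 minutes
Adding 3 hours: 9 + 3 = 12
Final time: 12:50

Final answer: 12:50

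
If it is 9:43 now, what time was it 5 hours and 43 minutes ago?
Starting time: 9:43 = 583 total minutes past 12:00
Subtracting: 5 hours and 43 minutes = 343 minutes
583 - 343 = 240 minutes
= 4 hours past 12:00 = 4:00

Final answer: 4:00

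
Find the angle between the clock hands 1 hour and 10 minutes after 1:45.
First find the time 1 hour and 10 minutes after 1:45.
Total minutes: 1 x 60 + 45 + 1 x 60 + 10 = 175.
175 mod 720 = 175 minutes = 2:55.
Now compute the angle at 2:55:
Hour hand: 2 x 30 + 55 x 0.5 = 87.5 degrees
Minute hand: 55 x 6 = 330 degrees
Difference: |87.5 - 330| = 242.5 degrees
Smaller angle: 360 - 242.5 = 117.5 degrees

Final answer: 117.5 degrees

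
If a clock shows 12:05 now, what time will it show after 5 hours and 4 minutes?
Starting time: 12:05
Adding 4 minutes to 5 minutes: 5 + 4 = 9 minutes
Adding 5 hours: 12 + 5 = 17 - 12 = 5
Final time: 5:09

Final answer: 5:09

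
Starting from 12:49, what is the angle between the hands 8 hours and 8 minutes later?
First find the time 8 hours and 8 minutes after 12:49.
Total minutes: 12 x 60 + 49 + 8 x 60 + 8 = 1257.
1257 mod 720 = 537 minutes = 8:57.
Now compute the angle at 8:57:
Hour hand: 8 x 30 + 57 x 0.5 = 268.5 degrees
Minute hand: 57 x 6 = 342 degrees
Difference: |268.5 - 342| = 73.5 degrees
The angle is 73.5 degrees

Final answer: 73.5 degrees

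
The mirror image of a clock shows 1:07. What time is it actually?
Reflection across the vertical (12-6) axis maps a hand at angle A degrees to (360 - A) degrees, which sends a reading of T minutes past 12:00 to (720 - T) minutes past 12:00.
Mirror reads 1:07 = 67 minutes past 12:00.
Actual time: (720 - 67) mod 720 = 653 minutes = 10:53.

Final answer: 10:53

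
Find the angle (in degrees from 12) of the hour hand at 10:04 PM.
The hour hand moves 30 degrees per hour and 0.5 degrees per minute.
At 10:04: (10) x 30 + 4 x 0.5 = 300 + 2 = 302 degrees

Final answer: 302 degrees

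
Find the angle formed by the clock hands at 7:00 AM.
Hour hand position: 7 x 30 + 0 x 0.5 = 210 degrees
Minute hand position: 0 x 6 = 0 degrees
Difference: |210 - 0| = 210 degrees
Since 210 > 180, the smaller angle is 360 - 210 = 150 degrees

Final answer: 150 degrees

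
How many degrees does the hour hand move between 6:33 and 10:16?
The hour hand moves 0.5 degrees per minute.
Time elapsed: 10:16 - 6:33 = 223 minutes
Angular displacement: 223 x 0.5 = 111.5 degrees

Final answer: 111.5 degrees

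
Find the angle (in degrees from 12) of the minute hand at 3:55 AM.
The minute hand moves 6 degrees per minute.
At 3:55: 55 x 6 = 330 degrees

Final answer: 330 degrees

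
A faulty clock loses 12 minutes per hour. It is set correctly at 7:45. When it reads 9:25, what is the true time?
For every 60 true minutes, the faulty clock advances 48 minutes, so 1 faulty-clock minute corresponds to 60/48 true minutes.
From 7:45 to 9:25 on the faulty dial is 100 minutes.
True elapsed: 100 x 60/48 = 125 minutes = 2 hours and 5 minutes.
True time: 7:45 + 2 hours and 5 minutes = 9:50.

Final answer: 9:50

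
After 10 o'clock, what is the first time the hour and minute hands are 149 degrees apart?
At t minutes past 10:00, the hour hand is at 30 x 10 + 0.5t degrees and the minute hand is at 6t degrees.
The smaller angle between them is 149 degrees when |30H - 5.5t| = 149 or |30H - 5.5t| = 211.
With H = 10, solve 30 x 10 - 5.5t = +/- target for each target:
  t = (30 x 10 - 149) / 5.5 = 27.45
  t = (30 x 10 + 149) / 5.5 = 81.64 (outside (0, 60))
  t = (30 x 10 - 211) / 5.5 = 16.18
  t = (30 x 10 + 211) / 5.5 = 92.91 (outside (0, 60))
Valid solutions in (0, 60): {16.18, 27.45} minutes.
The first occurrence is t = 16.18 minutes.
The hands form a 149-degree angle at 16.18 minutes past 10:00.

Final answer: 16.18 minutes past 10:00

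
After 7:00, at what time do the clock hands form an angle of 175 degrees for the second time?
At t minutes past 7:00, the hour hand is at 30 x 7 + 0.5t degrees and the minute hand is at 6t degrees.
The smaller angle between them is 175 degrees when |30H - 5.5t| = 175 or |30H - 5.5t| = 185.
With H = 7, solve 30 x 7 - 5.5t = +/- target for each target:
  t = (30 x 7 - 175) / 5.5 = 6.36
  t = (30 x 7 + 175) / 5.5 = 70 (outside (0, 60))
  t = (30 x 7 - 185) / 5.5 = 4.55
  t = (30 x 7 + 185) / 5.5 = 71.82 (outside (0, 60))
Valid solutions in (0, 60): {4.55, 6.36} minutes.
The second occurrence is t = 6.36 minutes.
The hands form a 175-degree angle at 6.36 minutes past 7:00.

Final answer: 6.36 minutes past 7:00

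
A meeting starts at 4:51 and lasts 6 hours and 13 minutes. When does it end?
Starting time: 4:51
Adding 13 minutes to 51 minutes: 51 + 13 = 64 minutes = 1 hour and 4 minutes
Adding 6 hours: 4 + 6 + 1 (carry) = 11
Final time: 11:04

Final answer: 11:04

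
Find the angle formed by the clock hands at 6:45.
Hour hand position: 6 x 30 + 45 x 0.5 = 202.5 degrees
Minute hand position: 45 x 6 = 270 degrees
Difference: |202.5 - 270| = 67.5 degrees
The angle between the hands is 67.5 degrees

Final answer: 67.5 degrees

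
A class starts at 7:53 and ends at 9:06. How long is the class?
From 7:53 to 9:06:
(9 x 60 + 6) - (7 x 60 + 53) = 546 - 473 = 73 minutes
= 1 hour and 13 minutes

Final answer: 1 hour and 13 minutes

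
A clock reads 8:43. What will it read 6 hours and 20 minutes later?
Starting time: 8:43
Adding 20 minutes to 43 minutes: 43 + 20 = 63 minutes = 1 hour and 3 minutes
Adding 6 hours: 8 + 6 + 1 (carry) = 15 - 12 = 3
Final time: 3:03

Final answer: 3:03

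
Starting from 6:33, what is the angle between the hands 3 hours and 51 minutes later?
First find the time 3 hours and 51 minutes after 6:33.
Total minutes: 6 x 60 + 33 + 3 x 60 + 51 = 624.
624 mod 720 = 624 minutes = 10:24.
Now compute the angle at 10:24:
Hour hand: 10 x 30 + 24 x 0.5 = 312 degrees
Minute hand: 24 x 6 = 144 degrees
Difference: |312 - 144| = 168 degrees
The angle is 168 degrees

Final answer: 168 degrees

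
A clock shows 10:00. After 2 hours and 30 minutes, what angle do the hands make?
First find the time 2 hours and 30 minutes after 10:00.
Total minutes: 10 x 60 + 0 + 2 x 60 + 30 = 750.
750 mod 720 = 30 minutes = 12:30.
Now compute the angle at 12:30:
Hour hand: 0 x 30 + 30 x 0.5 = 15 degrees
Minute hand: 30 x 6 = 180 degrees
Difference: |15 - 180| = 165 degrees
The angle is 165 degrees

Final answer: 165 degrees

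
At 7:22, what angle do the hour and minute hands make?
Hour hand position: 7 x 30 + 22 x 0.5 = 221 degrees
Minute hand position: 22 x 6 = 132 degrees
Difference: |221 - 132| = 89 degrees
The angle between the hands is 89 degrees

Final answer: 89 degrees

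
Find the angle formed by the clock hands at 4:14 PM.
Hour hand position: 4 x 30 + 14 x 0.5 = 127 degrees
Minute hand position: 14 x 6 = 84 degrees
Difference: |127 - 84| = 43 degrees
The angle between the hands is 43 degrees

Final answer: 43 degrees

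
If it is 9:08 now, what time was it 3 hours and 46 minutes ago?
Starting time: 9:08 = 548 total minutes past 12:00
Subtracting: 3 hours and 46 minutes = 226 minutes
548 - 226 = 322 minutes
= 5 hours and 22 minutes past 12:00 = 5:22

Final answer: 5:22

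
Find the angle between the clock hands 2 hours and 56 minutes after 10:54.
First find the time 2 hours and 56 minutes after 10:54.
Total minutes: 10 x 60 + 54 + 2 x 60 + 56 = 830.
830 mod 720 = 110 minutes = 1:50.
Now compute the angle at 1:50:
Hour hand: 1 x 30 + 50 x 0.5 = 55 degrees
Minute hand: 50 x 6 = 300 degrees
Difference: |55 - 300| = 245 degrees
Smaller angle: 360 - 245 = 115 degrees

Final answer: 115 degrees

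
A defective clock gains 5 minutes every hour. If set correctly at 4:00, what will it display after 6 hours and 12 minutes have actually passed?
For every 60 true minutes, the faulty clock advances 60 + 5 = 65 minutes.
True elapsed: 6 hours and 12 minutes = 372 minutes.
Faulty clock advances: 372 x 65/60 = 403 minutes (drift: 31 minutes ahead).
Shown time: 4:00 + 403 minutes = 10:43.

Final answer: 10:43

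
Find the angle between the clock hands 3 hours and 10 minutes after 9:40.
First find the time 3 hours and 10 minutes after 9:40.
Total minutes: 9 x 60 + 40 + 3 x 60 + 10 = 770.
770 mod 720 = 50 minutes = 12:50.
Now compute the angle at 12:50:
Hour hand: 0 x 30 + 50 x 0.5 = 25 degrees
Minute hand: 50 x 6 = 300 degrees
Difference: |25 - 300| = 275 degrees
Smaller angle: 360 - 275 = 85 degrees

Final answer: 85 degrees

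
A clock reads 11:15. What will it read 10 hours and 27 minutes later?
Starting time: 11:15
Adding 27 minutes to 15 minutes: 15 + 27 = 42 minutes
Adding 10 hours: 11 + 10 = 21 - 12 = 9
Final time: 9:42

Final answer: 9:42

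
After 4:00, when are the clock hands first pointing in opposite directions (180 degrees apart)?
For hands to be 180 degrees apart: |30H - 5.5t| = 180
With H = 4: t = (30 x 4 + 180)/5.5 = 54.55 or t = (30 x 4 - 180)/5.5 = -10.91
First valid solution (0 < t < 60): t = 54.55 minutes
The hands are opposite at 54.55 minutes past 4:00.

Final answer: 54.55 minutes past 4:00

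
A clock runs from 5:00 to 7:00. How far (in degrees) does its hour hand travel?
The hour hand moves 0.5 degrees per minute.
Time elapsed: 7:00 - 5:00 = 120 minutes
Angular displacement: 120 x 0.5 = 60 degrees

Final answer: 60 degrees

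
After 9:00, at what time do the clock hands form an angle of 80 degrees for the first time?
At t minutes past 9:00, the hour hand is at 30 x 9 + 0.5t degrees and the minute hand is at 6t degrees.
The smaller angle between them is 80 degrees when |30H - 5.5t| = 80 or |30H - 5.5t| = 280.
With H = 9, solve 30 x 9 - 5.5t = +/- target for each target:
  t = (30 x 9 - 80) / 5.5 = 34.55
  t = (30 x 9 + 80) / 5.5 = 63.64 (outside (0, 60))
  t = (30 x 9 - 280) / 5.5 = -1.82 (outside (0, 60))
  t = (30 x 9 + 280) / 5.5 = 100 (outside (0, 60))
Valid solutions in (0, 60): {34.55} minutes.
The first occurrence is t = 34.55 minutes.
The hands form a 80-degree angle at 34.55 minutes past 9:00.

Final answer: 34.55 minutes past 9:00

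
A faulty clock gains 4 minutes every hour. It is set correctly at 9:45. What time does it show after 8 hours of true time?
For every 60 true minutes, the faulty clock advances 60 + 4 = 64 minutes.
True elapsed: 8 hours = 480 minutes.
Faulty clock advances: 480 x 64/60 = 512 minutes (drift: 32 minutes ahead).
Shown time: 9:45 + 512 minutes = 6:17.

Final answer: 6:17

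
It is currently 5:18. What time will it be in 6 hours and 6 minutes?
Starting time: 5:18
Adding 6 minutes to 18 minutes: 18 + 6 = 24 minutes
Adding 6 hours: 5 + 6 = 11
Final time: 11:24

Final answer: 11:24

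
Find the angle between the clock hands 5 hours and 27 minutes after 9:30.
First find the time 5 hours and 27 minutes after 9:30.
Total minutes: 9 x 60 + 30 + 5 x 60 + 27 = 897.
897 mod 720 = 177 minutes = 2:57.
Now compute the angle at 2:57:
Hour hand: 2 x 30 + 57 x 0.5 = 88.5 degrees
Minute hand: 57 x 6 = 342 degrees
Difference: |88.5 - 342| = 253.5 degrees
Smaller angle: 360 - 253.5 = 106.5 degrees

Final answer: 106.5 degrees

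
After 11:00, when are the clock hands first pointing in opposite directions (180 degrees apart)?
For hands to be 180 degrees apart: |30H - 5.5t| = 180
With H = 11: t = (30 x 11 + 180)/5.5 = 92.73 or t = (30 x 11 - 180)/5.5 = 27.27
First valid solution (0 < t < 60): t = 27.27 minutes
The hands are opposite at 27.27 minutes past 11:00.

Final answer: 27.27 minutes past 11:00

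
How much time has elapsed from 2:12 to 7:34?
From 2:12 to 7:34:
(7 x 60 + 34) - (2 x 60 + 12) = 454 - 132 = 322 minutes
= 5 hours and 22 minutes

Final answer: 5 hours and 22 minutes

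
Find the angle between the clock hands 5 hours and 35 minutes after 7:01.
First find the time 5 hours and 35 minutes after 7:01.
Total minutes: 7 x 60 + 1 + 5 x 60 + 35 = 756.
756 mod 720 = 36 minutes = 12:36.
Now compute the angle at 12:36:
Hour hand: 0 x 30 + 36 x 0.5 = 18 degrees
Minute hand: 36 x 6 = 216 degrees
Difference: |18 - 216| = 198 degrees
Smaller angle: 360 - 198 = 162 degrees

Final answer: 162 degrees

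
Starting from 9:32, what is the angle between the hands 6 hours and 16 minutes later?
First find the time 6 hours and 16 minutes after 9:32.
Total minutes: 9 x 60 + 32 + 6 x 60 + 16 = 948.
948 mod 720 = 228 minutes = 3:48.
Now compute the angle at 3:48:
Hour hand: 3 x 30 + 48 x 0.5 = 114 degrees
Minute hand: 48 x 6 = 288 degrees
Difference: |114 - 288| = 174 degrees
The angle is 174 degrees

Final answer: 174 degrees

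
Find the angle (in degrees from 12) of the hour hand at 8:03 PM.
The hour hand moves 30 degrees per hour and 0.5 degrees per minute.
At 8:03: (8) x 30 + 3 x 0.5 = 240 + 1.5 = 241.5 degrees

Final answer: 241.5 degrees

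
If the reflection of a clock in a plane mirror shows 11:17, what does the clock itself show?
Reflection across the vertical (12-6) axis maps a hand at angle A degrees to (360 - A) degrees, which sends a reading of T minutes past 12:00 to (720 - T) minutes past 12:00.
Mirror reads 11:17 = 677 minutes past 12:00.
Actual time: (720 - 677) mod 720 = 43 minutes = 12:43.

Final answer: 12:43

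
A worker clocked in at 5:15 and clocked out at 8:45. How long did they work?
From 5:15 to 8:45:
(8 x 60 + 45) - (5 x 60 + 15) = 525 - 315 = 210 minutes
= 3 hours and 30 minutes

Final answer: 3 hours and 30 minutes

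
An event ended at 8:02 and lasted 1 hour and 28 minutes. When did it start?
Starting time: 8:02 = 482 total minutes past 12:00
Subtracting: 1 hour and 28 minutes = 88 minutes
482 - 88 = 394 minutes
= 6 hours and 34 minutes past 12:00 = 6:34

Final answer: 6:34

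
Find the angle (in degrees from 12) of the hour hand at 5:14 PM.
The hour hand moves 30 degrees per hour and 0.5 degrees per minute.
At 5:14: (5) x 30 + 14 x 0.5 = 150 + 7 = 157 degrees

Final answer: 157 degrees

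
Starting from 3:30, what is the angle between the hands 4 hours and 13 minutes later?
First find the time 4 hours and 13 minutes after 3:30.
Total minutes: 3 x 60 + 30 + 4 x 60 + 13 = 463.
463 mod 720 = 463 minutes = 7:43.
Now compute the angle at 7:43:
Hour hand: 7 x 30 + 43 x 0.5 = 231.5 degrees
Minute hand: 43 x 6 = 258 degrees
Difference: |231.5 - 258| = 26.5 degrees
The angle is 26.5 degrees

Final answer: 26.5 degrees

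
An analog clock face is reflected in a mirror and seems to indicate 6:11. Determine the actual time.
Reflection across the vertical (12-6) axis maps a hand at angle A degrees to (360 - A) degrees, which sends a reading of T minutes past 12:00 to (720 - T) minutes past 12:00.
Mirror reads 6:11 = 371 minutes past 12:00.
Actual time: (720 - 371) mod 720 = 349 minutes = 5:49.

Final answer: 5:49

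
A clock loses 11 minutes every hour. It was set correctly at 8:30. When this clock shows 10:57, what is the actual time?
For every 60 true minutes, the faulty clock advances 49 minutes, so 1 faulty-clock minute corresponds to 60/49 true minutes.
From 8:30 to 10:57 on the faulty dial is 147 minutes.
True elapsed: 147 x 60/49 = 180 minutes = 3 hours.
True time: 8:30 + 3 hours = 11:30.

Final answer: 11:30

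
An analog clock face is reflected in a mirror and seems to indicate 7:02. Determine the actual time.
Reflection across the vertical (12-6) axis maps a hand at angle A degrees to (360 - A) degrees, which sends a reading of T minutes past 12:00 to (720 - T) minutes past 12:00.
Mirror reads 7:02 = 422 minutes past 12:00.
Actual time: (720 - 422) mod 720 = 298 minutes = 4:58.

Final answer: 4:58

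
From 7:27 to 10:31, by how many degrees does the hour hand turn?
The hour hand moves 0.5 degrees per minute.
Time elapsed: 10:31 - 7:27 = 184 minutes
Angular displacement: 184 x 0.5 = 92 degrees

Final answer: 92 degrees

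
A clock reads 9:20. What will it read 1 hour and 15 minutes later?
Starting time: 9:20
Adding 15 minutes to 20 minutes: 20 + 15 = 35 minutes
Adding 1 hour: 9 + 1 = 10
Final time: 10:35

Final answer: 10:35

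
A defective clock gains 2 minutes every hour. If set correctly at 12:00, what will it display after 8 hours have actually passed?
For every 60 true minutes, the faulty clock advances 60 + 2 = 62 minutes.
True elapsed: 8 hours = 480 minutes.
Faulty clock advances: 480 x 62/60 = 496 minutes (drift: 16 minutes ahead).
Shown time: 12:00 + 496 minutes = 8:16.

Final answer: 8:16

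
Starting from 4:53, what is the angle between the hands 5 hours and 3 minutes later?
First find the time 5 hours and 3 minutes after 4:53.
Total minutes: 4 x 60 + 53 + 5 x 60 + 3 = 596.
596 mod 720 = 596 minutes = 9:56.
Now compute the angle at 9:56:
Hour hand: 9 x 30 + 56 x 0.5 = 298 degrees
Minute hand: 56 x 6 = 336 degrees
Difference: |298 - 336| = 38 degrees
The angle is 38 degrees

Final answer: 38 degrees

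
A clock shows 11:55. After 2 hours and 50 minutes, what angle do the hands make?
First find the time 2 hours and 50 minutes after 11:55.
Total minutes: 11 x 60 + 55 + 2 x 60 + 50 = 885.
885 mod 720 = 165 minutes = 2:45.
Now compute the angle at 2:45:
Hour hand: 2 x 30 + 45 x 0.5 = 82.5 degrees
Minute hand: 45 x 6 = 270 degrees
Difference: |82.5 - 270| = 187.5 degrees
Smaller angle: 360 - 187.5 = 172.5 degrees

Final answer: 172.5 degrees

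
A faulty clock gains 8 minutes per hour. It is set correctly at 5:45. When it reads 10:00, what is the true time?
For every 60 true minutes, the faulty clock advances 68 minutes, so 1 faulty-clock minute corresponds to 60/68 true minutes.
From 5:45 to 10:00 on the faulty dial is 255 minutes.
True elapsed: 255 x 60/68 = 225 minutes = 3 hours and 45 minutes.
True time: 5:45 + 3 hours and 45 minutes = 9:30.

Final answer: 9:30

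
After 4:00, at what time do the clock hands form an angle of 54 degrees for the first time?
At t minutes past 4:00, the hour hand is at 30 x 4 + 0.5t degrees and the minute hand is at 6t degrees.
The smaller angle between them is 54 degrees when |30H - 5.5t| = 54 or |30H - 5.5t| = 306.
With H = 4, solve 30 x 4 - 5.5t = +/- target for each target:
  t = (30 x 4 - 54) / 5.5 = 12
  t = (30 x 4 + 54) / 5.5 = 31.64
  t = (30 x 4 - 306) / 5.5 = -33.82 (outside (0, 60))
  t = (30 x 4 + 306) / 5.5 = 77.45 (outside (0, 60))
Valid solutions in (0, 60): {12, 31.64} minutes.
The first occurrence is t = 12 minutes.
The hands form a 54-degree angle at 12 minutes past 4:00.

Final answer: 12 minutes past 4:00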